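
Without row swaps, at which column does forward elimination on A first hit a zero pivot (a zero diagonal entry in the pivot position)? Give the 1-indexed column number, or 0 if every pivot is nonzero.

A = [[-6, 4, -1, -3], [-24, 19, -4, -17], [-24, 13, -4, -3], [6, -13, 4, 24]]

first zero-pivot column = 3

Naive forward elimination:
R2 <- R2 - (4)*R1:  [  0   3   0  -5 ]
R3 <- R3 - (4)*R1:  [  0  -3   0   9 ]
R4 <- R4 - (-1)*R1:  [  0  -9   3  21 ]
R3 <- R3 - (-1)*R2:  [ 0  0  0  4 ]
R4 <- R4 - (-3)*R2:  [ 0  0  3  6 ]
Matrix at this point:
[ -6  4  -1  -3 ]
[  0  3   0  -5 ]
[  0  0   0   4 ]
[  0  0   3   6 ]
Pivot entry (3,3) is zero but row 4 has 3 in column 3 -> naive elimination stops; a row interchange (e.g. R3 <-> R4) would be required here.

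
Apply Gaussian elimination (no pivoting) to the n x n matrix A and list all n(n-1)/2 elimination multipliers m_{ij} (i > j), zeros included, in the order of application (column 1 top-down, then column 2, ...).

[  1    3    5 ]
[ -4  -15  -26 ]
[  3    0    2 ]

Forward elimination:
R2 <- R2 - (-4)*R1:  [  0  -3  -6 ]
R3 <- R3 - (3)*R1:  [   0   -9  -13 ]
R3 <- R3 - (3)*R2:  [ 0  0  5 ]
Multipliers (in order of application): m_{21} = -4, m_{31} = 3, m_{32} = 3

multipliers: -4, 3, 3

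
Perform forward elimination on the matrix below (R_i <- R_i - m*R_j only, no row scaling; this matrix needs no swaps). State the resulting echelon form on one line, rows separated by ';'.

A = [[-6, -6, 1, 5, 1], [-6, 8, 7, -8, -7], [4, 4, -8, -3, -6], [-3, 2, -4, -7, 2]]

Forward elimination:
R2 <- R2 - (1)*R1:  [   0   14    6  -13   -8 ]
R3 <- R3 - (-2/3)*R1:  [     0      0  -22/3    1/3  -16/3 ]
R4 <- R4 - (1/2)*R1:  [     0      5   -9/2  -19/2    3/2 ]
R4 <- R4 - (5/14)*R2:  [      0       0  -93/14   -34/7   61/14 ]
R4 <- R4 - (279/308)*R3:  [        0         0         0   -227/44  1415/154 ]
Row echelon form:
[ -6  -6      1        5         1 ]
[  0  14      6      -13        -8 ]
[  0   0  -22/3      1/3     -16/3 ]
[  0   0      0  -227/44  1415/154 ]

REF = [-6 -6 1 5 1; 0 14 6 -13 -8; 0 0 -22/3 1/3 -16/3; 0 0 0 -227/44 1415/154]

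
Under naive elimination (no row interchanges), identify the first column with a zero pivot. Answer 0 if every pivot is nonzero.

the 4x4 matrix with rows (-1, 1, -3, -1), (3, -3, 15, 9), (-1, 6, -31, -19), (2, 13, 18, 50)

Naive forward elimination:
R2 <- R2 - (-3)*R1:  [ 0  0  6  6 ]
R3 <- R3 - (1)*R1:  [   0    5  -28  -18 ]
R4 <- R4 - (-2)*R1:  [  0  15  12  48 ]
Matrix at this point:
[ -1   1   -3   -1 ]
[  0   0    6    6 ]
[  0   5  -28  -18 ]
[  0  15   12   48 ]
Pivot entry (2,2) is zero but row 3 has 5 in column 2 -> naive elimination stops; a row interchange (e.g. R2 <-> R3) would be required here.

first zero-pivot column = 2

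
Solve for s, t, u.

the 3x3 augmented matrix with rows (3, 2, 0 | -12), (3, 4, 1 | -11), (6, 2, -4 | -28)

(-4, 0, 1)

Forward elimination on [A|b]:
R2 <- R2 - (1)*R1:  [ 0  2  1  1 ]
R3 <- R3 - (2)*R1:  [  0  -2  -4  -4 ]
R3 <- R3 - (-1)*R2:  [  0   0  -3  -3 ]
Row echelon form:
[ 3  2   0  |  -12 ]
[ 0  2   1  |    1 ]
[ 0  0  -3  |   -3 ]
Back-substitution:
u = (-3) / -3 = 1
t = (1 - (1)*(1)) / 2 = 0
s = (-12 - (2)*(0)) / 3 = -4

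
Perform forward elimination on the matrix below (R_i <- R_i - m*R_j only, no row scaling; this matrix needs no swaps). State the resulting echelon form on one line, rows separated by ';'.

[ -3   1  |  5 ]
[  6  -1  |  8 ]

Forward elimination:
R2 <- R2 - (-2)*R1:  [  0   1  18 ]
Row echelon form:
[ -3  1  |   5 ]
[  0  1  |  18 ]

REF = [-3 1 5; 0 1 18]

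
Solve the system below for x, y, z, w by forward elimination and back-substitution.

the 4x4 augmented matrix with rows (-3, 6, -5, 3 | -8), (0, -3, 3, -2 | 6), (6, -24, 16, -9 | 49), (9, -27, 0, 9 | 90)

(-2, -3, 1, 3)

Forward elimination on [A|b]:
R3 <- R3 - (-2)*R1:  [   0  -12    6   -3   33 ]
R4 <- R4 - (-3)*R1:  [   0   -9  -15   18   66 ]
R3 <- R3 - (4)*R2:  [  0   0  -6   5   9 ]
R4 <- R4 - (3)*R2:  [   0    0  -24   24   48 ]
R4 <- R4 - (4)*R3:  [  0   0   0   4  12 ]
Row echelon form:
[ -3   6  -5   3  |  -8 ]
[  0  -3   3  -2  |   6 ]
[  0   0  -6   5  |   9 ]
[  0   0   0   4  |  12 ]
Back-substitution:
w = (12) / 4 = 3
z = (9 - (5)*(3)) / -6 = 1
y = (6 - (3)*(1) - (-2)*(3)) / -3 = -3
x = (-8 - (6)*(-3) - (-5)*(1) - (3)*(3)) / -3 = -2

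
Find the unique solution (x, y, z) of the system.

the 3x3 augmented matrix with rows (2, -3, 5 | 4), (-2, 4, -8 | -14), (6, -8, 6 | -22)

(-5, 2, 4)

Forward elimination on [A|b]:
R2 <- R2 - (-1)*R1:  [   0    1   -3  -10 ]
R3 <- R3 - (3)*R1:  [   0    1   -9  -34 ]
R3 <- R3 - (1)*R2:  [   0    0   -6  -24 ]
Row echelon form:
[ 2  -3   5  |    4 ]
[ 0   1  -3  |  -10 ]
[ 0   0  -6  |  -24 ]
Back-substitution:
z = (-24) / -6 = 4
y = (-10 - (-3)*(4)) / 1 = 2
x = (4 - (-3)*(2) - (5)*(4)) / 2 = -5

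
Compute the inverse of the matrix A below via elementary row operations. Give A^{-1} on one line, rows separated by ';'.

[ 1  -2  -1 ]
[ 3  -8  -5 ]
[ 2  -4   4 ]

inverse = [13/3 -1 -1/6; 11/6 -1/2 -1/6; -1/3 0 1/6]

Gauss-Jordan on [A | I]:
R2 <- R2 - (3)*R1:  [  0  -2  -2  |  -3   1   0 ]
R3 <- R3 - (2)*R1:  [  0   0   6  |  -2   0   1 ]
R2 <- (1/-2)*R2:  [    0     1     1  |   3/2  -1/2     0 ]
R1 <- R1 - (-2)*R2:  [  1   0   1  |   4  -1   0 ]
R3 <- (1/6)*R3:  [    0     0     1  |  -1/3     0   1/6 ]
R1 <- R1 - (1)*R3:  [    1     0     0  |  13/3    -1  -1/6 ]
R2 <- R2 - (1)*R3:  [    0     1     0  |  11/6  -1/2  -1/6 ]
Right block of [I | A^{-1}] is the inverse:
[ 13/3    -1  -1/6 ]
[ 11/6  -1/2  -1/6 ]
[ -1/3     0   1/6 ]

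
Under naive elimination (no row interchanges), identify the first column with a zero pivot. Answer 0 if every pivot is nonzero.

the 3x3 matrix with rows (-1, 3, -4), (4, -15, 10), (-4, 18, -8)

first zero-pivot column = 0

Naive forward elimination:
R2 <- R2 - (-4)*R1:  [  0  -3  -6 ]
R3 <- R3 - (4)*R1:  [ 0  6  8 ]
R3 <- R3 - (-2)*R2:  [  0   0  -4 ]
All pivots nonzero; naive elimination completes without hitting a zero pivot.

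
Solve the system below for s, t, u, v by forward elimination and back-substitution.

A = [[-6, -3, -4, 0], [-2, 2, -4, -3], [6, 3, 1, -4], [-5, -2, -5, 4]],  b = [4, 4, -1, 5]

(0, 0, -1, 0)

Forward elimination on [A|b]:
R2 <- R2 - (1/3)*R1:  [    0     3  -8/3    -3   8/3 ]
R3 <- R3 - (-1)*R1:  [  0   0  -3  -4   3 ]
R4 <- R4 - (5/6)*R1:  [    0   1/2  -5/3     4   5/3 ]
R4 <- R4 - (1/6)*R2:  [     0      0  -11/9    9/2   11/9 ]
R4 <- R4 - (11/27)*R3:  [      0       0       0  331/54       0 ]
Row echelon form:
[ -6  -3    -4       0  |    4 ]
[  0   3  -8/3      -3  |  8/3 ]
[  0   0    -3      -4  |    3 ]
[  0   0     0  331/54  |    0 ]
Back-substitution:
v = (0) / (331/54) = 0
u = (3 - (-4)*(0)) / -3 = -1
t = (8/3 - (-8/3)*(-1) - (-3)*(0)) / 3 = 0
s = (4 - (-3)*(0) - (-4)*(-1)) / -6 = 0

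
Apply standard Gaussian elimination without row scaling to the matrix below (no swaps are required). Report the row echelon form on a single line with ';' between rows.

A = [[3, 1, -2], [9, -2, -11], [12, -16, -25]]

REF = [3 1 -2; 0 -5 -5; 0 0 3]

Forward elimination:
R2 <- R2 - (3)*R1:  [  0  -5  -5 ]
R3 <- R3 - (4)*R1:  [   0  -20  -17 ]
R3 <- R3 - (4)*R2:  [ 0  0  3 ]
Row echelon form:
[ 3   1  -2 ]
[ 0  -5  -5 ]
[ 0   0   3 ]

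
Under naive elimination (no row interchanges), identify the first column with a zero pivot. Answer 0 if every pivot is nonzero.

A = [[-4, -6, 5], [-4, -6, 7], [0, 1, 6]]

first zero-pivot column = 2

Naive forward elimination:
R2 <- R2 - (1)*R1:  [ 0  0  2 ]
Matrix at this point:
[ -4  -6  5 ]
[  0   0  2 ]
[  0   1  6 ]
Pivot entry (2,2) is zero but row 3 has 1 in column 2 -> naive elimination stops; a row interchange (e.g. R2 <-> R3) would be required here.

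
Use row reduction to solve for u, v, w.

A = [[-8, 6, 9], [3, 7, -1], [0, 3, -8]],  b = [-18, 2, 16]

(0, 0, -2)

Forward elimination on [A|b]:
R2 <- R2 - (-3/8)*R1:  [     0   37/4   19/8  -19/4 ]
R3 <- R3 - (12/37)*R2:  [       0        0  -649/74   649/37 ]
Row echelon form:
[ -8     6        9  |     -18 ]
[  0  37/4     19/8  |   -19/4 ]
[  0     0  -649/74  |  649/37 ]
Back-substitution:
w = (649/37) / (-649/74) = -2
v = (-19/4 - (19/8)*(-2)) / (37/4) = 0
u = (-18 - (6)*(0) - (9)*(-2)) / -8 = 0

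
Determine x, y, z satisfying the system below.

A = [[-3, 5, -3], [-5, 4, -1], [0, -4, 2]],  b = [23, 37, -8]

Forward elimination on [A|b]:
R2 <- R2 - (5/3)*R1:  [     0  -13/3      4   -4/3 ]
R3 <- R3 - (12/13)*R2:  [      0       0  -22/13  -88/13 ]
Row echelon form:
[ -3      5      -3  |      23 ]
[  0  -13/3       4  |    -4/3 ]
[  0      0  -22/13  |  -88/13 ]
Back-substitution:
z = (-88/13) / (-22/13) = 4
y = (-4/3 - (4)*(4)) / (-13/3) = 4
x = (23 - (5)*(4) - (-3)*(4)) / -3 = -5

(-5, 4, 4)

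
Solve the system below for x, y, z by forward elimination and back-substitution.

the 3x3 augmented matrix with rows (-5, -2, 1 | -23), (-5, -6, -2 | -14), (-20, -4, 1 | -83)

Forward elimination on [A|b]:
R2 <- R2 - (1)*R1:  [  0  -4  -3   9 ]
R3 <- R3 - (4)*R1:  [  0   4  -3   9 ]
R3 <- R3 - (-1)*R2:  [  0   0  -6  18 ]
Row echelon form:
[ -5  -2   1  |  -23 ]
[  0  -4  -3  |    9 ]
[  0   0  -6  |   18 ]
Back-substitution:
z = (18) / -6 = -3
y = (9 - (-3)*(-3)) / -4 = 0
x = (-23 - (-2)*(0) - (1)*(-3)) / -5 = 4

(4, 0, -3)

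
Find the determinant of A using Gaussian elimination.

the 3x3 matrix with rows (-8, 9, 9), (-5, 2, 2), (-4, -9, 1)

det(A) = 290

Forward elimination:
R2 <- R2 - (5/8)*R1:  [     0  -29/8  -29/8 ]
R3 <- R3 - (1/2)*R1:  [     0  -27/2   -7/2 ]
R3 <- R3 - (108/29)*R2:  [  0   0  10 ]
Upper-triangular form:
[ -8      9      9 ]
[  0  -29/8  -29/8 ]
[  0      0     10 ]
det(A) = (-1)^0 * (-8) * (-29/8) * (10) = 290  (0 row swaps -> sign +1)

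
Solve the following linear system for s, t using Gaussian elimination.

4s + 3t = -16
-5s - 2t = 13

Forward elimination on [A|b]:
R2 <- R2 - (-5/4)*R1:  [   0  7/4   -7 ]
Row echelon form:
[ 4    3  |  -16 ]
[ 0  7/4  |   -7 ]
Back-substitution:
t = (-7) / (7/4) = -4
s = (-16 - (3)*(-4)) / 4 = -1

(-1, -4)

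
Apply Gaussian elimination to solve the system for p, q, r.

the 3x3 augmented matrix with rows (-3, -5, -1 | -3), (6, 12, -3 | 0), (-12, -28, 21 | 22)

Forward elimination on [A|b]:
R2 <- R2 - (-2)*R1:  [  0   2  -5  -6 ]
R3 <- R3 - (4)*R1:  [  0  -8  25  34 ]
R3 <- R3 - (-4)*R2:  [  0   0   5  10 ]
Row echelon form:
[ -3  -5  -1  |  -3 ]
[  0   2  -5  |  -6 ]
[  0   0   5  |  10 ]
Back-substitution:
r = (10) / 5 = 2
q = (-6 - (-5)*(2)) / 2 = 2
p = (-3 - (-5)*(2) - (-1)*(2)) / -3 = -3

(-3, 2, 2)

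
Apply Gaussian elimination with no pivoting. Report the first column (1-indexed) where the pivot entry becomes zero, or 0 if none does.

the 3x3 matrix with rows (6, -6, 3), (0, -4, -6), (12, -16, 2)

first zero-pivot column = 0

Naive forward elimination:
R3 <- R3 - (2)*R1:  [  0  -4  -4 ]
R3 <- R3 - (1)*R2:  [ 0  0  2 ]
All pivots nonzero; naive elimination completes without hitting a zero pivot.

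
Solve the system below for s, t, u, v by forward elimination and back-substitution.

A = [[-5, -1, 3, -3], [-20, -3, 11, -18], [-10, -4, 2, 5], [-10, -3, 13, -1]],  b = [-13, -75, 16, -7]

(0, 1, 0, 4)

Forward elimination on [A|b]:
R2 <- R2 - (4)*R1:  [   0    1   -1   -6  -23 ]
R3 <- R3 - (2)*R1:  [  0  -2  -4  11  42 ]
R4 <- R4 - (2)*R1:  [  0  -1   7   5  19 ]
R3 <- R3 - (-2)*R2:  [  0   0  -6  -1  -4 ]
R4 <- R4 - (-1)*R2:  [  0   0   6  -1  -4 ]
R4 <- R4 - (-1)*R3:  [  0   0   0  -2  -8 ]
Row echelon form:
[ -5  -1   3  -3  |  -13 ]
[  0   1  -1  -6  |  -23 ]
[  0   0  -6  -1  |   -4 ]
[  0   0   0  -2  |   -8 ]
Back-substitution:
v = (-8) / -2 = 4
u = (-4 - (-1)*(4)) / -6 = 0
t = (-23 - (-1)*(0) - (-6)*(4)) / 1 = 1
s = (-13 - (-1)*(1) - (3)*(0) - (-3)*(4)) / -5 = 0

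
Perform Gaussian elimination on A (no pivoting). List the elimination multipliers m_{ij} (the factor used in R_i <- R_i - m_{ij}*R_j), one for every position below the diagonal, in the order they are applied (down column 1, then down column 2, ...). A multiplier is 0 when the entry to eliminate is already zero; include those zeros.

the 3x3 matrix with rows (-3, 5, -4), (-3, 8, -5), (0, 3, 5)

multipliers: 1, 0, 1

Forward elimination:
R2 <- R2 - (1)*R1:  [  0   3  -1 ]
R3: entry in column 1 is already 0 -> m_{31} = 0 (no row operation needed)
R3 <- R3 - (1)*R2:  [ 0  0  6 ]
Multipliers (in order of application): m_{21} = 1, m_{31} = 0, m_{32} = 1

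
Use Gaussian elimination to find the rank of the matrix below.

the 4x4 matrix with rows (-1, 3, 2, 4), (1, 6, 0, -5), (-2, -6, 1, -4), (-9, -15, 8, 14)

rank(A) = 3

Row reduction:
R2 <- R2 - (-1)*R1:  [  0   9   2  -1 ]
R3 <- R3 - (2)*R1:  [   0  -12   -3  -12 ]
R4 <- R4 - (9)*R1:  [   0  -42  -10  -22 ]
R3 <- R3 - (-4/3)*R2:  [     0      0   -1/3  -40/3 ]
R4 <- R4 - (-14/3)*R2:  [     0      0   -2/3  -80/3 ]
R4 <- R4 - (2)*R3:  [ 0  0  0  0 ]
Row echelon form:
[ -1  3     2      4 ]
[  0  9     2     -1 ]
[  0  0  -1/3  -40/3 ]
[  0  0     0      0 ]
Nonzero rows / pivot columns: 3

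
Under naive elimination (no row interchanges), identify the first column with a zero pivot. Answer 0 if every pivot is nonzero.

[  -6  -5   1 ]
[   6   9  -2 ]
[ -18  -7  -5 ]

first zero-pivot column = 0

Naive forward elimination:
R2 <- R2 - (-1)*R1:  [  0   4  -1 ]
R3 <- R3 - (3)*R1:  [  0   8  -8 ]
R3 <- R3 - (2)*R2:  [  0   0  -6 ]
All pivots nonzero; naive elimination completes without hitting a zero pivot.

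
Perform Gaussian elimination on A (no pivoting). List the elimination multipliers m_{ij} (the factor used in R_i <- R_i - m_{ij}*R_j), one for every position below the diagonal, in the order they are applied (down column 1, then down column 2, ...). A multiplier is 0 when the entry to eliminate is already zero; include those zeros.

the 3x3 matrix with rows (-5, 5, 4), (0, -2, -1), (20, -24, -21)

multipliers: 0, -4, 2

Forward elimination:
R2: entry in column 1 is already 0 -> m_{21} = 0 (no row operation needed)
R3 <- R3 - (-4)*R1:  [  0  -4  -5 ]
R3 <- R3 - (2)*R2:  [  0   0  -3 ]
Multipliers (in order of application): m_{21} = 0, m_{31} = -4, m_{32} = 2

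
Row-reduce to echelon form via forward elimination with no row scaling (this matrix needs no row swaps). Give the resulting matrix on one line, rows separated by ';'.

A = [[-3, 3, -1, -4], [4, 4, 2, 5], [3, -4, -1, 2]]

REF = [-3 3 -1 -4; 0 8 2/3 -1/3; 0 0 -23/12 -49/24]

Forward elimination:
R2 <- R2 - (-4/3)*R1:  [    0     8   2/3  -1/3 ]
R3 <- R3 - (-1)*R1:  [  0  -1  -2  -2 ]
R3 <- R3 - (-1/8)*R2:  [      0       0  -23/12  -49/24 ]
Row echelon form:
[ -3  3      -1      -4 ]
[  0  8     2/3    -1/3 ]
[  0  0  -23/12  -49/24 ]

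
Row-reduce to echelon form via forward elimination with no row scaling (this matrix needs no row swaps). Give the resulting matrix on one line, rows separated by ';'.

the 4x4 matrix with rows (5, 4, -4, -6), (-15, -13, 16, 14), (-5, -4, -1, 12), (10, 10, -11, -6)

Forward elimination:
R2 <- R2 - (-3)*R1:  [  0  -1   4  -4 ]
R3 <- R3 - (-1)*R1:  [  0   0  -5   6 ]
R4 <- R4 - (2)*R1:  [  0   2  -3   6 ]
R4 <- R4 - (-2)*R2:  [  0   0   5  -2 ]
R4 <- R4 - (-1)*R3:  [ 0  0  0  4 ]
Row echelon form:
[ 5   4  -4  -6 ]
[ 0  -1   4  -4 ]
[ 0   0  -5   6 ]
[ 0   0   0   4 ]

REF = [5 4 -4 -6; 0 -1 4 -4; 0 0 -5 6; 0 0 0 4]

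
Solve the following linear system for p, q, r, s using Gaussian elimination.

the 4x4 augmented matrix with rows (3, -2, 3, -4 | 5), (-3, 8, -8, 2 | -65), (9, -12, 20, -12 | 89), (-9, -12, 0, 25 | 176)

(1, -5, 4, 5)

Forward elimination on [A|b]:
R2 <- R2 - (-1)*R1:  [   0    6   -5   -2  -60 ]
R3 <- R3 - (3)*R1:  [  0  -6  11   0  74 ]
R4 <- R4 - (-3)*R1:  [   0  -18    9   13  191 ]
R3 <- R3 - (-1)*R2:  [  0   0   6  -2  14 ]
R4 <- R4 - (-3)*R2:  [  0   0  -6   7  11 ]
R4 <- R4 - (-1)*R3:  [  0   0   0   5  25 ]
Row echelon form:
[ 3  -2   3  -4  |    5 ]
[ 0   6  -5  -2  |  -60 ]
[ 0   0   6  -2  |   14 ]
[ 0   0   0   5  |   25 ]
Back-substitution:
s = (25) / 5 = 5
r = (14 - (-2)*(5)) / 6 = 4
q = (-60 - (-5)*(4) - (-2)*(5)) / 6 = -5
p = (5 - (-2)*(-5) - (3)*(4) - (-4)*(5)) / 3 = 1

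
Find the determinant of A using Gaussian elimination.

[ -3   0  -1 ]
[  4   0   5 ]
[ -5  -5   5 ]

Forward elimination:
R2 <- R2 - (-4/3)*R1:  [    0     0  11/3 ]
R3 <- R3 - (5/3)*R1:  [    0    -5  20/3 ]
R2 <-> R3   (pivot in column 2 was zero)
[ -3   0    -1 ]
[  0  -5  20/3 ]
[  0   0  11/3 ]
Upper-triangular form:
[ -3   0    -1 ]
[  0  -5  20/3 ]
[  0   0  11/3 ]
det(A) = (-1)^1 * (-3) * (-5) * (11/3) = -55  (1 row swap -> sign -1)

det(A) = -55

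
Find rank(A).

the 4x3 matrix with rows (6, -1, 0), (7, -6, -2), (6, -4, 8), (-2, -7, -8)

Row reduction:
R2 <- R2 - (7/6)*R1:  [     0  -29/6     -2 ]
R3 <- R3 - (1)*R1:  [  0  -3   8 ]
R4 <- R4 - (-1/3)*R1:  [     0  -22/3     -8 ]
R3 <- R3 - (18/29)*R2:  [      0       0  268/29 ]
R4 <- R4 - (44/29)*R2:  [       0        0  -144/29 ]
R4 <- R4 - (-36/67)*R3:  [ 0  0  0 ]
Row echelon form:
[ 6     -1       0 ]
[ 0  -29/6      -2 ]
[ 0      0  268/29 ]
[ 0      0       0 ]
Nonzero rows / pivot columns: 3

rank(A) = 3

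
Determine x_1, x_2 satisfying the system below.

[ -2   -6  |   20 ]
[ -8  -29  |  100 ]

(2, -4)

Forward elimination on [A|b]:
R2 <- R2 - (4)*R1:  [  0  -5  20 ]
Row echelon form:
[ -2  -6  |  20 ]
[  0  -5  |  20 ]
Back-substitution:
x_2 = (20) / -5 = -4
x_1 = (20 - (-6)*(-4)) / -2 = 2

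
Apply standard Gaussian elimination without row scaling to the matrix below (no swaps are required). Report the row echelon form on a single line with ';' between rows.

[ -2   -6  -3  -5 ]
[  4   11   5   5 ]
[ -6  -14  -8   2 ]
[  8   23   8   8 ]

Forward elimination:
R2 <- R2 - (-2)*R1:  [  0  -1  -1  -5 ]
R3 <- R3 - (3)*R1:  [  0   4   1  17 ]
R4 <- R4 - (-4)*R1:  [   0   -1   -4  -12 ]
R3 <- R3 - (-4)*R2:  [  0   0  -3  -3 ]
R4 <- R4 - (1)*R2:  [  0   0  -3  -7 ]
R4 <- R4 - (1)*R3:  [  0   0   0  -4 ]
Row echelon form:
[ -2  -6  -3  -5 ]
[  0  -1  -1  -5 ]
[  0   0  -3  -3 ]
[  0   0   0  -4 ]

REF = [-2 -6 -3 -5; 0 -1 -1 -5; 0 0 -3 -3; 0 0 0 -4]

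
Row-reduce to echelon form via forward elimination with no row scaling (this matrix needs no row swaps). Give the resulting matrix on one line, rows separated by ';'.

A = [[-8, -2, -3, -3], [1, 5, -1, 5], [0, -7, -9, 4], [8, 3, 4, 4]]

REF = [-8 -2 -3 -3; 0 19/4 -11/8 37/8; 0 0 -419/38 411/38; 0 0 0 541/419]

Forward elimination:
R2 <- R2 - (-1/8)*R1:  [     0   19/4  -11/8   37/8 ]
R4 <- R4 - (-1)*R1:  [ 0  1  1  1 ]
R3 <- R3 - (-28/19)*R2:  [       0        0  -419/38   411/38 ]
R4 <- R4 - (4/19)*R2:  [     0      0  49/38   1/38 ]
R4 <- R4 - (-49/419)*R3:  [       0        0        0  541/419 ]
Row echelon form:
[ -8    -2       -3       -3 ]
[  0  19/4    -11/8     37/8 ]
[  0     0  -419/38   411/38 ]
[  0     0        0  541/419 ]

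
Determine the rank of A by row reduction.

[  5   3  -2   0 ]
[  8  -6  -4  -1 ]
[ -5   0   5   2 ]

Row reduction:
R2 <- R2 - (8/5)*R1:  [     0  -54/5   -4/5     -1 ]
R3 <- R3 - (-1)*R1:  [ 0  3  3  2 ]
R3 <- R3 - (-5/18)*R2:  [     0      0   25/9  31/18 ]
Row echelon form:
[ 5      3    -2      0 ]
[ 0  -54/5  -4/5     -1 ]
[ 0      0  25/9  31/18 ]
Nonzero rows / pivot columns: 3

rank(A) = 3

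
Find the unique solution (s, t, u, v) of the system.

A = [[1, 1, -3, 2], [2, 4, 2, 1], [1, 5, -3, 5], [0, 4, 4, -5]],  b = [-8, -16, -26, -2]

(-1, -3, 0, -2)

Forward elimination on [A|b]:
R2 <- R2 - (2)*R1:  [  0   2   8  -3   0 ]
R3 <- R3 - (1)*R1:  [   0    4    0    3  -18 ]
R3 <- R3 - (2)*R2:  [   0    0  -16    9  -18 ]
R4 <- R4 - (2)*R2:  [   0    0  -12    1   -2 ]
R4 <- R4 - (3/4)*R3:  [     0      0      0  -23/4   23/2 ]
Row echelon form:
[ 1  1   -3      2  |    -8 ]
[ 0  2    8     -3  |     0 ]
[ 0  0  -16      9  |   -18 ]
[ 0  0    0  -23/4  |  23/2 ]
Back-substitution:
v = (23/2) / (-23/4) = -2
u = (-18 - (9)*(-2)) / -16 = 0
t = (0 - (8)*(0) - (-3)*(-2)) / 2 = -3
s = (-8 - (1)*(-3) - (-3)*(0) - (2)*(-2)) / 1 = -1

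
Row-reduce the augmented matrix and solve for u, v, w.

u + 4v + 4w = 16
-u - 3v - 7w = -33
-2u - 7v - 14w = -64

(4, -2, 5)

Forward elimination on [A|b]:
R2 <- R2 - (-1)*R1:  [   0    1   -3  -17 ]
R3 <- R3 - (-2)*R1:  [   0    1   -6  -32 ]
R3 <- R3 - (1)*R2:  [   0    0   -3  -15 ]
Row echelon form:
[ 1  4   4  |   16 ]
[ 0  1  -3  |  -17 ]
[ 0  0  -3  |  -15 ]
Back-substitution:
w = (-15) / -3 = 5
v = (-17 - (-3)*(5)) / 1 = -2
u = (16 - (4)*(-2) - (4)*(5)) / 1 = 4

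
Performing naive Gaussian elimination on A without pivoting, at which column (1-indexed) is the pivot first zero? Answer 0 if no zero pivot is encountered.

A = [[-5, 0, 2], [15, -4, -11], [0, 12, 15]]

Naive forward elimination:
R2 <- R2 - (-3)*R1:  [  0  -4  -5 ]
R3 <- R3 - (-3)*R2:  [ 0  0  0 ]
Matrix at this point:
[ -5   0   2 ]
[  0  -4  -5 ]
[  0   0   0 ]
Pivot entry (3,3) in the last row is zero and there are no rows below to swap with -> zero pivot in column 3 (A is singular).

first zero-pivot column = 3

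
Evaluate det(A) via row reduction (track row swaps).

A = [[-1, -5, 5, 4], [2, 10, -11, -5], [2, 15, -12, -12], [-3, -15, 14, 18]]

det(A) = -15

Forward elimination:
R2 <- R2 - (-2)*R1:  [  0   0  -1   3 ]
R3 <- R3 - (-2)*R1:  [  0   5  -2  -4 ]
R4 <- R4 - (3)*R1:  [  0   0  -1   6 ]
R2 <-> R3   (pivot in column 2 was zero)
[ -1  -5   5   4 ]
[  0   5  -2  -4 ]
[  0   0  -1   3 ]
[  0   0  -1   6 ]
R4 <- R4 - (1)*R3:  [ 0  0  0  3 ]
Upper-triangular form:
[ -1  -5   5   4 ]
[  0   5  -2  -4 ]
[  0   0  -1   3 ]
[  0   0   0   3 ]
det(A) = (-1)^1 * (-1) * (5) * (-1) * (3) = -15  (1 row swap -> sign -1)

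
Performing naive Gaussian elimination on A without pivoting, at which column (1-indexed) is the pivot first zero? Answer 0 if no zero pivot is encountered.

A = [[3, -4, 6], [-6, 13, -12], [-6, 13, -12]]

first zero-pivot column = 3

Naive forward elimination:
R2 <- R2 - (-2)*R1:  [ 0  5  0 ]
R3 <- R3 - (-2)*R1:  [ 0  5  0 ]
R3 <- R3 - (1)*R2:  [ 0  0  0 ]
Matrix at this point:
[ 3  -4  6 ]
[ 0   5  0 ]
[ 0   0  0 ]
Pivot entry (3,3) in the last row is zero and there are no rows below to swap with -> zero pivot in column 3 (A is singular).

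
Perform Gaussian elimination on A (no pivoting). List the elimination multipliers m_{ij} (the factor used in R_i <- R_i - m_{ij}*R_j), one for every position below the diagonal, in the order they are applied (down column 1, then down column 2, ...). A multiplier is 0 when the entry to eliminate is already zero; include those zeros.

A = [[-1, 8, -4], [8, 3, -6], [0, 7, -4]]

multipliers: -8, 0, 7/67

Forward elimination:
R2 <- R2 - (-8)*R1:  [   0   67  -38 ]
R3: entry in column 1 is already 0 -> m_{31} = 0 (no row operation needed)
R3 <- R3 - (7/67)*R2:  [     0      0  -2/67 ]
Multipliers (in order of application): m_{21} = -8, m_{31} = 0, m_{32} = 7/67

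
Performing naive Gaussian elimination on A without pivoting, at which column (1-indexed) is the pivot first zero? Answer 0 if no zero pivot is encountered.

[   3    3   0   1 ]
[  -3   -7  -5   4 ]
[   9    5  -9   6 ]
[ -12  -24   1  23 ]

Naive forward elimination:
R2 <- R2 - (-1)*R1:  [  0  -4  -5   5 ]
R3 <- R3 - (3)*R1:  [  0  -4  -9   3 ]
R4 <- R4 - (-4)*R1:  [   0  -12    1   27 ]
R3 <- R3 - (1)*R2:  [  0   0  -4  -2 ]
R4 <- R4 - (3)*R2:  [  0   0  16  12 ]
R4 <- R4 - (-4)*R3:  [ 0  0  0  4 ]
All pivots nonzero; naive elimination completes without hitting a zero pivot.

first zero-pivot column = 0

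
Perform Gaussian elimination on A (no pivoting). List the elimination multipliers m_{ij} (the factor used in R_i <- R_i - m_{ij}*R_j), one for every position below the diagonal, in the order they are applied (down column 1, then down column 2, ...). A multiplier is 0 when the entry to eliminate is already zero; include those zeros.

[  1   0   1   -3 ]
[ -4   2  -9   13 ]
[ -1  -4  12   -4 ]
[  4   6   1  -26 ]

Forward elimination:
R2 <- R2 - (-4)*R1:  [  0   2  -5   1 ]
R3 <- R3 - (-1)*R1:  [  0  -4  13  -7 ]
R4 <- R4 - (4)*R1:  [   0    6   -3  -14 ]
R3 <- R3 - (-2)*R2:  [  0   0   3  -5 ]
R4 <- R4 - (3)*R2:  [   0    0   12  -17 ]
R4 <- R4 - (4)*R3:  [ 0  0  0  3 ]
Multipliers (in order of application): m_{21} = -4, m_{31} = -1, m_{41} = 4, m_{32} = -2, m_{42} = 3, m_{43} = 4

multipliers: -4, -1, 4, -2, 3, 4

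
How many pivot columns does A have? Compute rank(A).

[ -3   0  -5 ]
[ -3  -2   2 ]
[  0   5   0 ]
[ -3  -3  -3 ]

Row reduction:
R2 <- R2 - (1)*R1:  [  0  -2   7 ]
R4 <- R4 - (1)*R1:  [  0  -3   2 ]
R3 <- R3 - (-5/2)*R2:  [    0     0  35/2 ]
R4 <- R4 - (3/2)*R2:  [     0      0  -17/2 ]
R4 <- R4 - (-17/35)*R3:  [ 0  0  0 ]
Row echelon form:
[ -3   0    -5 ]
[  0  -2     7 ]
[  0   0  35/2 ]
[  0   0     0 ]
Nonzero rows / pivot columns: 3

rank(A) = 3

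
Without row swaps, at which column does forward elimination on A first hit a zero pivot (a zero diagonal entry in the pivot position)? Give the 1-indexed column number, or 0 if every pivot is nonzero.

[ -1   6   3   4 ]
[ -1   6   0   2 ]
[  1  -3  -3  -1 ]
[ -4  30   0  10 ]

first zero-pivot column = 2

Naive forward elimination:
R2 <- R2 - (1)*R1:  [  0   0  -3  -2 ]
R3 <- R3 - (-1)*R1:  [ 0  3  0  3 ]
R4 <- R4 - (4)*R1:  [   0    6  -12   -6 ]
Matrix at this point:
[ -1  6    3   4 ]
[  0  0   -3  -2 ]
[  0  3    0   3 ]
[  0  6  -12  -6 ]
Pivot entry (2,2) is zero but row 3 has 3 in column 2 -> naive elimination stops; a row interchange (e.g. R2 <-> R3) would be required here.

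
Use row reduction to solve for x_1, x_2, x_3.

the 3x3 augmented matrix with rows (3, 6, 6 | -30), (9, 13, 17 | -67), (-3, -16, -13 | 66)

(-4, -5, 2)

Forward elimination on [A|b]:
R2 <- R2 - (3)*R1:  [  0  -5  -1  23 ]
R3 <- R3 - (-1)*R1:  [   0  -10   -7   36 ]
R3 <- R3 - (2)*R2:  [   0    0   -5  -10 ]
Row echelon form:
[ 3   6   6  |  -30 ]
[ 0  -5  -1  |   23 ]
[ 0   0  -5  |  -10 ]
Back-substitution:
x_3 = (-10) / -5 = 2
x_2 = (23 - (-1)*(2)) / -5 = -5
x_1 = (-30 - (6)*(-5) - (6)*(2)) / 3 = -4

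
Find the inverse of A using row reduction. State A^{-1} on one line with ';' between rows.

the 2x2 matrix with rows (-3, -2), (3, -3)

Gauss-Jordan on [A | I]:
R1 <- (1/-3)*R1:  [    1   2/3  |  -1/3     0 ]
R2 <- R2 - (3)*R1:  [  0  -5  |   1   1 ]
R2 <- (1/-5)*R2:  [    0     1  |  -1/5  -1/5 ]
R1 <- R1 - (2/3)*R2:  [    1     0  |  -1/5  2/15 ]
Right block of [I | A^{-1}] is the inverse:
[ -1/5  2/15 ]
[ -1/5  -1/5 ]

inverse = [-1/5 2/15; -1/5 -1/5]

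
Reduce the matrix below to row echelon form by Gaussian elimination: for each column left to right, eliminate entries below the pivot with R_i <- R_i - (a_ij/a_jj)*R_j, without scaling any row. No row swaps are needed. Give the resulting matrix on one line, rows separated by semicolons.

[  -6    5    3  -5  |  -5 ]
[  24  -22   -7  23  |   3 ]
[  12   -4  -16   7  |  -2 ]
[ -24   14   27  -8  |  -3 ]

Forward elimination:
R2 <- R2 - (-4)*R1:  [   0   -2    5    3  -17 ]
R3 <- R3 - (-2)*R1:  [   0    6  -10   -3  -12 ]
R4 <- R4 - (4)*R1:  [  0  -6  15  12  17 ]
R3 <- R3 - (-3)*R2:  [   0    0    5    6  -63 ]
R4 <- R4 - (3)*R2:  [  0   0   0   3  68 ]
Row echelon form:
[ -6   5  3  -5  |   -5 ]
[  0  -2  5   3  |  -17 ]
[  0   0  5   6  |  -63 ]
[  0   0  0   3  |   68 ]

REF = [-6 5 3 -5 -5; 0 -2 5 3 -17; 0 0 5 6 -63; 0 0 0 3 68]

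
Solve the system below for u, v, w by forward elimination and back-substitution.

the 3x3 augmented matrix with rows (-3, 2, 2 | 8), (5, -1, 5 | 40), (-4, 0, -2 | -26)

Forward elimination on [A|b]:
R2 <- R2 - (-5/3)*R1:  [     0    7/3   25/3  160/3 ]
R3 <- R3 - (4/3)*R1:  [      0    -8/3   -14/3  -110/3 ]
R3 <- R3 - (-8/7)*R2:  [     0      0   34/7  170/7 ]
Row echelon form:
[ -3    2     2  |      8 ]
[  0  7/3  25/3  |  160/3 ]
[  0    0  34/7  |  170/7 ]
Back-substitution:
w = (170/7) / (34/7) = 5
v = (160/3 - (25/3)*(5)) / (7/3) = 5
u = (8 - (2)*(5) - (2)*(5)) / -3 = 4

(4, 5, 5)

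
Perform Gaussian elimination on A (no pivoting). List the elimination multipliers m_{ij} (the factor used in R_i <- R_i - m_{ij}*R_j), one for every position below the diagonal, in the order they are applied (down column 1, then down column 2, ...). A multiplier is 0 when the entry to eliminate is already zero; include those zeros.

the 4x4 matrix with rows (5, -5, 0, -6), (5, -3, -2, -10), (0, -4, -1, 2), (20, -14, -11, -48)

Forward elimination:
R2 <- R2 - (1)*R1:  [  0   2  -2  -4 ]
R3: entry in column 1 is already 0 -> m_{31} = 0 (no row operation needed)
R4 <- R4 - (4)*R1:  [   0    6  -11  -24 ]
R3 <- R3 - (-2)*R2:  [  0   0  -5  -6 ]
R4 <- R4 - (3)*R2:  [   0    0   -5  -12 ]
R4 <- R4 - (1)*R3:  [  0   0   0  -6 ]
Multipliers (in order of application): m_{21} = 1, m_{31} = 0, m_{41} = 4, m_{32} = -2, m_{42} = 3, m_{43} = 1

multipliers: 1, 0, 4, -2, 3, 1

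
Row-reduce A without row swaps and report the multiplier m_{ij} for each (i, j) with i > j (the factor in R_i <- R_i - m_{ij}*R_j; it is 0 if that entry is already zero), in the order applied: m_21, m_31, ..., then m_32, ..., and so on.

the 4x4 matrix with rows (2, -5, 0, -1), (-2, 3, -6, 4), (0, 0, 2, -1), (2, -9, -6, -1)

multipliers: -1, 0, 1, 0, 2, 3

Forward elimination:
R2 <- R2 - (-1)*R1:  [  0  -2  -6   3 ]
R3: entry in column 1 is already 0 -> m_{31} = 0 (no row operation needed)
R4 <- R4 - (1)*R1:  [  0  -4  -6   0 ]
R3: entry in column 2 is already 0 -> m_{32} = 0 (no row operation needed)
R4 <- R4 - (2)*R2:  [  0   0   6  -6 ]
R4 <- R4 - (3)*R3:  [  0   0   0  -3 ]
Multipliers (in order of application): m_{21} = -1, m_{31} = 0, m_{41} = 1, m_{32} = 0, m_{42} = 2, m_{43} = 3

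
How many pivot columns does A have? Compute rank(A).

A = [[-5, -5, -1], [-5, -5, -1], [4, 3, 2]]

Row reduction:
R2 <- R2 - (1)*R1:  [ 0  0  0 ]
R3 <- R3 - (-4/5)*R1:  [   0   -1  6/5 ]
R2 <-> R3   (pivot in column 2 was zero)
[ -5  -5   -1 ]
[  0  -1  6/5 ]
[  0   0    0 ]
Row echelon form:
[ -5  -5   -1 ]
[  0  -1  6/5 ]
[  0   0    0 ]
Nonzero rows / pivot columns: 2

rank(A) = 2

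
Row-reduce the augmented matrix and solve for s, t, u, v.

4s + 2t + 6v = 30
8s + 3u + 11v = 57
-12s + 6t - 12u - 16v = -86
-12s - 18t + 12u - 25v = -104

Forward elimination on [A|b]:
R2 <- R2 - (2)*R1:  [  0  -4   3  -1  -3 ]
R3 <- R3 - (-3)*R1:  [   0   12  -12    2    4 ]
R4 <- R4 - (-3)*R1:  [   0  -12   12   -7  -14 ]
R3 <- R3 - (-3)*R2:  [  0   0  -3  -1  -5 ]
R4 <- R4 - (3)*R2:  [  0   0   3  -4  -5 ]
R4 <- R4 - (-1)*R3:  [   0    0    0   -5  -10 ]
Row echelon form:
[ 4   2   0   6  |   30 ]
[ 0  -4   3  -1  |   -3 ]
[ 0   0  -3  -1  |   -5 ]
[ 0   0   0  -5  |  -10 ]
Back-substitution:
v = (-10) / -5 = 2
u = (-5 - (-1)*(2)) / -3 = 1
t = (-3 - (3)*(1) - (-1)*(2)) / -4 = 1
s = (30 - (2)*(1) - (6)*(2)) / 4 = 4

(4, 1, 1, 2)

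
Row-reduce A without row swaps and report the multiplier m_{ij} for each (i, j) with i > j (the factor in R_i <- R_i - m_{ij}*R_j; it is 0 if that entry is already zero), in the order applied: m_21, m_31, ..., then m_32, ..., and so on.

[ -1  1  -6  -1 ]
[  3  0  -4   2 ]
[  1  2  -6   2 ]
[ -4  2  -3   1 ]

multipliers: -3, -1, 4, 1, -2/3, 19/30

Forward elimination:
R2 <- R2 - (-3)*R1:  [   0    3  -22   -1 ]
R3 <- R3 - (-1)*R1:  [   0    3  -12    1 ]
R4 <- R4 - (4)*R1:  [  0  -2  21   5 ]
R3 <- R3 - (1)*R2:  [  0   0  10   2 ]
R4 <- R4 - (-2/3)*R2:  [    0     0  19/3  13/3 ]
R4 <- R4 - (19/30)*R3:  [     0      0      0  46/15 ]
Multipliers (in order of application): m_{21} = -3, m_{31} = -1, m_{41} = 4, m_{32} = 1, m_{42} = -2/3, m_{43} = 19/30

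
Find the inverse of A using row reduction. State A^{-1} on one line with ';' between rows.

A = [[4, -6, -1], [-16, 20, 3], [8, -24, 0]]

inverse = [-9/10 -3/10 -1/40; -3/10 -1/10 -1/20; -14/5 -3/5 1/5]

Gauss-Jordan on [A | I]:
R1 <- (1/4)*R1:  [    1  -3/2  -1/4  |   1/4     0     0 ]
R2 <- R2 - (-16)*R1:  [  0  -4  -1  |   4   1   0 ]
R3 <- R3 - (8)*R1:  [   0  -12    2  |   -2    0    1 ]
R2 <- (1/-4)*R2:  [    0     1   1/4  |    -1  -1/4     0 ]
R1 <- R1 - (-3/2)*R2:  [    1     0   1/8  |  -5/4  -3/8     0 ]
R3 <- R3 - (-12)*R2:  [   0    0    5  |  -14   -3    1 ]
R3 <- (1/5)*R3:  [     0      0      1  |  -14/5   -3/5    1/5 ]
R1 <- R1 - (1/8)*R3:  [     1      0      0  |  -9/10  -3/10  -1/40 ]
R2 <- R2 - (1/4)*R3:  [     0      1      0  |  -3/10  -1/10  -1/20 ]
Right block of [I | A^{-1}] is the inverse:
[ -9/10  -3/10  -1/40 ]
[ -3/10  -1/10  -1/20 ]
[ -14/5   -3/5    1/5 ]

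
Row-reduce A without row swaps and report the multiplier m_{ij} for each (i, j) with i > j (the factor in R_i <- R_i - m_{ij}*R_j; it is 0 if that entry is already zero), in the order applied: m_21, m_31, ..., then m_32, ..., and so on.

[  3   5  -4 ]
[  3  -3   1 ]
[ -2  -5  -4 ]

Forward elimination:
R2 <- R2 - (1)*R1:  [  0  -8   5 ]
R3 <- R3 - (-2/3)*R1:  [     0   -5/3  -20/3 ]
R3 <- R3 - (5/24)*R2:  [       0        0  -185/24 ]
Multipliers (in order of application): m_{21} = 1, m_{31} = -2/3, m_{32} = 5/24

multipliers: 1, -2/3, 5/24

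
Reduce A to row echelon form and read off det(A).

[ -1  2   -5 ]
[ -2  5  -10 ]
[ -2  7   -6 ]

det(A) = -4

Forward elimination:
R2 <- R2 - (2)*R1:  [ 0  1  0 ]
R3 <- R3 - (2)*R1:  [ 0  3  4 ]
R3 <- R3 - (3)*R2:  [ 0  0  4 ]
Upper-triangular form:
[ -1  2  -5 ]
[  0  1   0 ]
[  0  0   4 ]
det(A) = (-1)^0 * (-1) * (1) * (4) = -4  (0 row swaps -> sign +1)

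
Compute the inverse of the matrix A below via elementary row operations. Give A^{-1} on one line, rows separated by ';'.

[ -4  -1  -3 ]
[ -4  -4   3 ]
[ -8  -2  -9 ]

inverse = [-7/6 1/12 5/12; 5/3 -1/3 -2/3; 2/3 0 -1/3]

Gauss-Jordan on [A | I]:
R1 <- (1/-4)*R1:  [    1   1/4   3/4  |  -1/4     0     0 ]
R2 <- R2 - (-4)*R1:  [  0  -3   6  |  -1   1   0 ]
R3 <- R3 - (-8)*R1:  [  0   0  -3  |  -2   0   1 ]
R2 <- (1/-3)*R2:  [    0     1    -2  |   1/3  -1/3     0 ]
R1 <- R1 - (1/4)*R2:  [    1     0   5/4  |  -1/3  1/12     0 ]
R3 <- (1/-3)*R3:  [    0     0     1  |   2/3     0  -1/3 ]
R1 <- R1 - (5/4)*R3:  [    1     0     0  |  -7/6  1/12  5/12 ]
R2 <- R2 - (-2)*R3:  [    0     1     0  |   5/3  -1/3  -2/3 ]
Right block of [I | A^{-1}] is the inverse:
[ -7/6  1/12  5/12 ]
[  5/3  -1/3  -2/3 ]
[  2/3     0  -1/3 ]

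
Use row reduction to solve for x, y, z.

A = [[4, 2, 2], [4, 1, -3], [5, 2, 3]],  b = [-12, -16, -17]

Forward elimination on [A|b]:
R2 <- R2 - (1)*R1:  [  0  -1  -5  -4 ]
R3 <- R3 - (5/4)*R1:  [    0  -1/2   1/2    -2 ]
R3 <- R3 - (1/2)*R2:  [ 0  0  3  0 ]
Row echelon form:
[ 4   2   2  |  -12 ]
[ 0  -1  -5  |   -4 ]
[ 0   0   3  |    0 ]
Back-substitution:
z = (0) / 3 = 0
y = (-4 - (-5)*(0)) / -1 = 4
x = (-12 - (2)*(4) - (2)*(0)) / 4 = -5

(-5, 4, 0)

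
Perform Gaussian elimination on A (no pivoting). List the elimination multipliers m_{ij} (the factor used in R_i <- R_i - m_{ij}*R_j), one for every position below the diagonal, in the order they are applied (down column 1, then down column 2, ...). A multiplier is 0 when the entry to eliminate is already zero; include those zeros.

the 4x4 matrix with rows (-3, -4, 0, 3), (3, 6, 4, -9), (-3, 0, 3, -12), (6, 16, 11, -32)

Forward elimination:
R2 <- R2 - (-1)*R1:  [  0   2   4  -6 ]
R3 <- R3 - (1)*R1:  [   0    4    3  -15 ]
R4 <- R4 - (-2)*R1:  [   0    8   11  -26 ]
R3 <- R3 - (2)*R2:  [  0   0  -5  -3 ]
R4 <- R4 - (4)*R2:  [  0   0  -5  -2 ]
R4 <- R4 - (1)*R3:  [ 0  0  0  1 ]
Multipliers (in order of application): m_{21} = -1, m_{31} = 1, m_{41} = -2, m_{32} = 2, m_{42} = 4, m_{43} = 1

multipliers: -1, 1, -2, 2, 4, 1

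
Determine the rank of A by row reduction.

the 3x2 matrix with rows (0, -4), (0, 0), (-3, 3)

rank(A) = 2

Row reduction:
R1 <-> R3   (pivot in column 1 was zero)
[ -3   3 ]
[  0   0 ]
[  0  -4 ]
R2 <-> R3   (pivot in column 2 was zero)
[ -3   3 ]
[  0  -4 ]
[  0   0 ]
Row echelon form:
[ -3   3 ]
[  0  -4 ]
[  0   0 ]
Nonzero rows / pivot columns: 2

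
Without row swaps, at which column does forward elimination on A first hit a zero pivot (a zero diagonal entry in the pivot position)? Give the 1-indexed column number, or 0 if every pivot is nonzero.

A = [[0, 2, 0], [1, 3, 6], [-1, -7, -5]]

first zero-pivot column = 1

Naive forward elimination:
Pivot entry (1,1) is zero but row 2 has 1 in column 1 -> naive elimination stops; a row interchange (e.g. R1 <-> R2) would be required here.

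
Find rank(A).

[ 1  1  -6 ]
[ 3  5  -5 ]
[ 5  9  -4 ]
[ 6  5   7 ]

Row reduction:
R2 <- R2 - (3)*R1:  [  0   2  13 ]
R3 <- R3 - (5)*R1:  [  0   4  26 ]
R4 <- R4 - (6)*R1:  [  0  -1  43 ]
R3 <- R3 - (2)*R2:  [ 0  0  0 ]
R4 <- R4 - (-1/2)*R2:  [    0     0  99/2 ]
R3 <-> R4   (pivot in column 3 was zero)
[ 1  1    -6 ]
[ 0  2    13 ]
[ 0  0  99/2 ]
[ 0  0     0 ]
Row echelon form:
[ 1  1    -6 ]
[ 0  2    13 ]
[ 0  0  99/2 ]
[ 0  0     0 ]
Nonzero rows / pivot columns: 3

rank(A) = 3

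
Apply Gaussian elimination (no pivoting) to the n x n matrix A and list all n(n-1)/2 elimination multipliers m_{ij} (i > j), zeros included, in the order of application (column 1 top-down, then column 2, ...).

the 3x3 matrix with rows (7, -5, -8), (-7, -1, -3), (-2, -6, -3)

multipliers: -1, -2/7, 26/21

Forward elimination:
R2 <- R2 - (-1)*R1:  [   0   -6  -11 ]
R3 <- R3 - (-2/7)*R1:  [     0  -52/7  -37/7 ]
R3 <- R3 - (26/21)*R2:  [    0     0  25/3 ]
Multipliers (in order of application): m_{21} = -1, m_{31} = -2/7, m_{32} = 26/21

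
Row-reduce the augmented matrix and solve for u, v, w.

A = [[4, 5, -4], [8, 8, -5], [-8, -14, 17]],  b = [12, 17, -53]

Forward elimination on [A|b]:
R2 <- R2 - (2)*R1:  [  0  -2   3  -7 ]
R3 <- R3 - (-2)*R1:  [   0   -4    9  -29 ]
R3 <- R3 - (2)*R2:  [   0    0    3  -15 ]
Row echelon form:
[ 4   5  -4  |   12 ]
[ 0  -2   3  |   -7 ]
[ 0   0   3  |  -15 ]
Back-substitution:
w = (-15) / 3 = -5
v = (-7 - (3)*(-5)) / -2 = -4
u = (12 - (5)*(-4) - (-4)*(-5)) / 4 = 3

(3, -4, -5)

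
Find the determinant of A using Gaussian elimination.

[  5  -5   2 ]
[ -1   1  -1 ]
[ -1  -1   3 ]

det(A) = -6

Forward elimination:
R2 <- R2 - (-1/5)*R1:  [    0     0  -3/5 ]
R3 <- R3 - (-1/5)*R1:  [    0    -2  17/5 ]
R2 <-> R3   (pivot in column 2 was zero)
[ 5  -5     2 ]
[ 0  -2  17/5 ]
[ 0   0  -3/5 ]
Upper-triangular form:
[ 5  -5     2 ]
[ 0  -2  17/5 ]
[ 0   0  -3/5 ]
det(A) = (-1)^1 * (5) * (-2) * (-3/5) = -6  (1 row swap -> sign -1)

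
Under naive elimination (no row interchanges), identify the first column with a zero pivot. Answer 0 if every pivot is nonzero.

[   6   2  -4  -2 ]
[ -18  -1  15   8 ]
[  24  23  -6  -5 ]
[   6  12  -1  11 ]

first zero-pivot column = 4

Naive forward elimination:
R2 <- R2 - (-3)*R1:  [ 0  5  3  2 ]
R3 <- R3 - (4)*R1:  [  0  15  10   3 ]
R4 <- R4 - (1)*R1:  [  0  10   3  13 ]
R3 <- R3 - (3)*R2:  [  0   0   1  -3 ]
R4 <- R4 - (2)*R2:  [  0   0  -3   9 ]
R4 <- R4 - (-3)*R3:  [ 0  0  0  0 ]
Matrix at this point:
[ 6  2  -4  -2 ]
[ 0  5   3   2 ]
[ 0  0   1  -3 ]
[ 0  0   0   0 ]
Pivot entry (4,4) in the last row is zero and there are no rows below to swap with -> zero pivot in column 4 (A is singular).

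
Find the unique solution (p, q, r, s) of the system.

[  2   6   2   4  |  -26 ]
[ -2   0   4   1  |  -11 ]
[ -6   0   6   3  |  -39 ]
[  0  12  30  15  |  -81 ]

Forward elimination on [A|b]:
R2 <- R2 - (-1)*R1:  [   0    6    6    5  -37 ]
R3 <- R3 - (-3)*R1:  [    0    18    12    15  -117 ]
R3 <- R3 - (3)*R2:  [  0   0  -6   0  -6 ]
R4 <- R4 - (2)*R2:  [  0   0  18   5  -7 ]
R4 <- R4 - (-3)*R3:  [   0    0    0    5  -25 ]
Row echelon form:
[ 2  6   2  4  |  -26 ]
[ 0  6   6  5  |  -37 ]
[ 0  0  -6  0  |   -6 ]
[ 0  0   0  5  |  -25 ]
Back-substitution:
s = (-25) / 5 = -5
r = (-6) / -6 = 1
q = (-37 - (6)*(1) - (5)*(-5)) / 6 = -3
p = (-26 - (6)*(-3) - (2)*(1) - (4)*(-5)) / 2 = 5

(5, -3, 1, -5)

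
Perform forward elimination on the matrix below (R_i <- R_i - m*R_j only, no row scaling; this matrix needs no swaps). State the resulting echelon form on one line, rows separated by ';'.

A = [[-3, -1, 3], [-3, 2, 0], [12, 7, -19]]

Forward elimination:
R2 <- R2 - (1)*R1:  [  0   3  -3 ]
R3 <- R3 - (-4)*R1:  [  0   3  -7 ]
R3 <- R3 - (1)*R2:  [  0   0  -4 ]
Row echelon form:
[ -3  -1   3 ]
[  0   3  -3 ]
[  0   0  -4 ]

REF = [-3 -1 3; 0 3 -3; 0 0 -4]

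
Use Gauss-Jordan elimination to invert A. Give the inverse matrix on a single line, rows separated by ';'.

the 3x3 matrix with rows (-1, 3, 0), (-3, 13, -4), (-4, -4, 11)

inverse = [127/20 -33/20 -3/5; 49/20 -11/20 -1/5; 16/5 -4/5 -1/5]

Gauss-Jordan on [A | I]:
R1 <- (1/-1)*R1:  [  1  -3   0  |  -1   0   0 ]
R2 <- R2 - (-3)*R1:  [  0   4  -4  |  -3   1   0 ]
R3 <- R3 - (-4)*R1:  [   0  -16   11  |   -4    0    1 ]
R2 <- (1/4)*R2:  [    0     1    -1  |  -3/4   1/4     0 ]
R1 <- R1 - (-3)*R2:  [     1      0     -3  |  -13/4    3/4      0 ]
R3 <- R3 - (-16)*R2:  [   0    0   -5  |  -16    4    1 ]
R3 <- (1/-5)*R3:  [    0     0     1  |  16/5  -4/5  -1/5 ]
R1 <- R1 - (-3)*R3:  [      1       0       0  |  127/20  -33/20    -3/5 ]
R2 <- R2 - (-1)*R3:  [      0       1       0  |   49/20  -11/20    -1/5 ]
Right block of [I | A^{-1}] is the inverse:
[ 127/20  -33/20  -3/5 ]
[  49/20  -11/20  -1/5 ]
[   16/5    -4/5  -1/5 ]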